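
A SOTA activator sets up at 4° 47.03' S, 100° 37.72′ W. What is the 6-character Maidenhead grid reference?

DI95qf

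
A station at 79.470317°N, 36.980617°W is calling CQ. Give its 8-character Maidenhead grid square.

Offset from 180°W / 90°S: lon 143.01938°, lat 169.47032°.
Field: lon ⌊143.01938/20⌋ = 7 → H; lat ⌊169.47032/10⌋ = 16 → Q.
Square: lon ⌊3.01938/2⌋ = 1; lat ⌊9.47032/1⌋ = 9.
Subsquare: lon ⌊1.01938/0.0833333⌋ = 12 → m; lat ⌊0.47032/0.0416667⌋ = 11 → l.
Extended square: lon ⌊0.01938/0.00833333⌋ = 2; lat ⌊0.01198/0.00416667⌋ = 2.

HQ19ml22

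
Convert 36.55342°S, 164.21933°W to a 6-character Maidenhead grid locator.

AF73vk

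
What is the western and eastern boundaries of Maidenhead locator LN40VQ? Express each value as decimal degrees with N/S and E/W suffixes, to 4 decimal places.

49.7500° E, 49.8333° E

Field L=11, N=13: +11·20° lon, +13·10° lat → SW at lon 40°, lat 40°.
Square 4, 0: +4·2° lon, +0·1° lat → SW at lon 48°, lat 40°.
Subsquare v=21, q=16: +21·0.0833333° lon, +16·0.0416667° lat → SW at lon 49.75°, lat 40.6667°.
Cell spans 0.0833333° lon × 0.0416667° lat.
west 49.7500° E, east 49.8333° E.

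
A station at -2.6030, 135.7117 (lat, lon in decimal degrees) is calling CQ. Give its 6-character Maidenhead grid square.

PI77uj

Shift to the Maidenhead origin (180°W, 90°S): lon 315.7117, lat 87.3970.
Field: 315.7117/20 → 15 → P, 87.3970/10 → 8 → I; chars PI.
Square: 15.7117/2 → 7, 7.3970/1 → 7; chars 77.
Subsquare: 1.7117/0.0833333 → 20 → u, 0.3970/0.0416667 → 9 → j; chars uj.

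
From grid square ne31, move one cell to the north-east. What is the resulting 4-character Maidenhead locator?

Longitude square 3; +1 → 4.
Latitude square 1; +1 → 2.

NE42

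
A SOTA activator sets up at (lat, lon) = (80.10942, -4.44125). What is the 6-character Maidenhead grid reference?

Offset from 180°W / 90°S: lon 175.5588°, lat 170.1094°.
Field: 175.5588/20 → 8 → I, 170.1094/10 → 17 → R; chars IR.
Square: 15.5588/2 → 7, 0.1094/1 → 0; chars 70.
Subsquare: 1.5588/0.0833333 → 18 → s, 0.1094/0.0416667 → 2 → c; chars sc.

IR70sc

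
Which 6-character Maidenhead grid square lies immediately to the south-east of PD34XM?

PD44al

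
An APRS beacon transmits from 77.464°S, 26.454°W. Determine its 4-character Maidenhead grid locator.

Offset from 180°W / 90°S: lon 153.55°, lat 12.54°.
Field: 153.55/20 → 7 → H, 12.54/10 → 1 → B; chars HB.
Square: 13.55/2 → 6, 2.54/1 → 2; chars 62.

HB62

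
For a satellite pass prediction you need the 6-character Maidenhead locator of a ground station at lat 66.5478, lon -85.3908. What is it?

EP76hn

Add 180° to longitude and 90° to latitude: 94.6092, 156.5478.
Field: 94.6092/20 → 4 → E, 156.5478/10 → 15 → P; chars EP.
Square: 14.6092/2 → 7, 6.5478/1 → 6; chars 76.
Subsquare: 0.6092/0.0833333 → 7 → h, 0.5478/0.0416667 → 13 → n; chars hn.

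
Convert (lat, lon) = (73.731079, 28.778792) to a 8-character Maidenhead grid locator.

KQ43jr35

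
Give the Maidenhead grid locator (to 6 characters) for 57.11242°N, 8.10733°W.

Add 180° to longitude and 90° to latitude: 171.8927, 147.1124.
Field: 171.8927/20 → 8 → I, 147.1124/10 → 14 → O; chars IO.
Square: 11.8927/2 → 5, 7.1124/1 → 7; chars 57.
Subsquare: 1.8927/0.0833333 → 22 → w, 0.1124/0.0416667 → 2 → c; chars wc.

IO57wc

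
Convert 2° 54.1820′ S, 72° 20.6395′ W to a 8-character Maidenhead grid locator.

FI37tc83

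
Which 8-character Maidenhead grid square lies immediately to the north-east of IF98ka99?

IF98lb00

Longitude extended square 9; +1 → 10, wraps to 0, carry into subsquare.
Longitude subsquare k = 10; +1 → 11 = l.
Latitude extended square 9; +1 → 10, wraps to 0, carry into subsquare.
Latitude subsquare a = 0; +1 → 1 = b.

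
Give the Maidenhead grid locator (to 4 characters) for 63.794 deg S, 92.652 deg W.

EC36

Offset from 180°W / 90°S: lon 87.35°, lat 26.21°.
Field: lon ⌊87.35/20⌋ = 4 → E; lat ⌊26.21/10⌋ = 2 → C.
Square: lon ⌊7.35/2⌋ = 3; lat ⌊6.21/1⌋ = 6.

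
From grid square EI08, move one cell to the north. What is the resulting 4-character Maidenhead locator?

EI09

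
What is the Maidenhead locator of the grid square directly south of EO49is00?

Latitude extended square 0; −1 → -1, wraps to 9, carry into subsquare.
Latitude subsquare s = 18; −1 → 17 = r.
The longitude characters are unchanged.

EO49ir09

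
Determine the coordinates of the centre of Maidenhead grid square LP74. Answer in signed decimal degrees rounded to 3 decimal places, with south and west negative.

64.500, 55.000

Field L=11, P=15: +11·20° lon, +15·10° lat → SW at lon 40°, lat 60°.
Square 7, 4: +7·2° lon, +4·1° lat → SW at lon 54°, lat 64°.
Cell spans 2° lon × 1° lat. Centre is SW corner plus half of each.
latitude 64.500, longitude 55.000.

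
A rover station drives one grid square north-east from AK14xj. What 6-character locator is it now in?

Longitude subsquare x = 23; +1 → 24, wraps to 0 = a, carry into square.
Longitude square 1; +1 → 2.
Latitude subsquare j = 9; +1 → 10 = k.

AK24ak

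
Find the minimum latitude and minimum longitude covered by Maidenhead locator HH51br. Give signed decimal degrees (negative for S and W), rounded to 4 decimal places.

-18.2917, -29.9167

Field H=7, H=7: +7·20° lon, +7·10° lat → SW at lon -40°, lat -20°.
Square 5, 1: +5·2° lon, +1·1° lat → SW at lon -30°, lat -19°.
Subsquare b=1, r=17: +1·0.0833333° lon, +17·0.0416667° lat → SW at lon -29.9167°, lat -18.2917°.
latitude -18.2917, longitude -29.9167.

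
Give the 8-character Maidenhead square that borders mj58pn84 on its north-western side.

MJ58pn75

Longitude extended square 8; −1 → 7.
Latitude extended square 4; +1 → 5.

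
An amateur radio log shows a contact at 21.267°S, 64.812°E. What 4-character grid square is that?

Offset from 180°W / 90°S: lon 244.81°, lat 68.73°.
Field: lon ⌊244.81/20⌋ = 12 → M; lat ⌊68.73/10⌋ = 6 → G.
Square: lon ⌊4.81/2⌋ = 2; lat ⌊8.73/1⌋ = 8.

MG28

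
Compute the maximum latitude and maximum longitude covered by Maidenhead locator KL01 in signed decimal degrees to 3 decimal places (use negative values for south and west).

Field K=10, L=11: +10·20° lon, +11·10° lat → SW at lon 20°, lat 20°.
Square 0, 1: +0·2° lon, +1·1° lat → SW at lon 20°, lat 21°.
Cell spans 2° lon × 1° lat. NE corner is SW corner plus one full cell.
latitude 22.000, longitude 22.000.

22.000, 22.000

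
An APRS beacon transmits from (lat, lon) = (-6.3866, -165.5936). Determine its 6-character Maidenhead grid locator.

AI73eo

Add 180° to longitude and 90° to latitude: 14.4064, 83.6134.
Field: 14.4064/20 → 0 → A, 83.6134/10 → 8 → I; chars AI.
Square: 14.4064/2 → 7, 3.6134/1 → 3; chars 73.
Subsquare: 0.4064/0.0833333 → 4 → e, 0.6134/0.0416667 → 14 → o; chars eo.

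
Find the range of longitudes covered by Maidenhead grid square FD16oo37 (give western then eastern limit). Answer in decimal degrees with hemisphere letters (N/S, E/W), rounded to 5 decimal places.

76.80833° W, 76.80000° W

Field F=5, D=3: +5·20° lon, +3·10° lat → SW at lon -80°, lat -60°.
Square 1, 6: +1·2° lon, +6·1° lat → SW at lon -78°, lat -54°.
Subsquare o=14, o=14: +14·0.0833333° lon, +14·0.0416667° lat → SW at lon -76.8333°, lat -53.4167°.
Extended square 3, 7: +3·0.00833333° lon, +7·0.00416667° lat → SW at lon -76.8083°, lat -53.3875°.
Cell spans 0.00833333° lon × 0.00416667° lat.
west 76.80833° W, east 76.80000° W.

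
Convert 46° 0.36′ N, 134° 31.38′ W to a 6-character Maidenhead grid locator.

CN26ra

Add 180° to longitude and 90° to latitude: 45.4770, 136.0060.
Field: 45.4770/20 → 2 → C, 136.0060/10 → 13 → N; chars CN.
Square: 5.4770/2 → 2, 6.0060/1 → 6; chars 26.
Subsquare: 1.4770/0.0833333 → 17 → r, 0.0060/0.0416667 → 0 → a; chars ra.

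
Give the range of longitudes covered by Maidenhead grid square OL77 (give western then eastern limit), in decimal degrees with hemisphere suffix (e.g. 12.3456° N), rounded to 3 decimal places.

114.000° E, 116.000° E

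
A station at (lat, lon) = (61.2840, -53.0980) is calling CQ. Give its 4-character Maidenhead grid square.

GP31

Add 180° to longitude and 90° to latitude: 126.90, 151.28.
Field: lon ⌊126.90/20⌋ = 6 → G; lat ⌊151.28/10⌋ = 15 → P.
Square: lon ⌊6.90/2⌋ = 3; lat ⌊1.28/1⌋ = 1.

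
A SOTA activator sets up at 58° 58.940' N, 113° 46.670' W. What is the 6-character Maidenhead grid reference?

DO38cx

Shift to the Maidenhead origin (180°W, 90°S): lon 66.2222, lat 148.9823.
Field: 66.2222/20 → 3 → D, 148.9823/10 → 14 → O; chars DO.
Square: 6.2222/2 → 3, 8.9823/1 → 8; chars 38.
Subsquare: 0.2222/0.0833333 → 2 → c, 0.9823/0.0416667 → 23 → x; chars cx.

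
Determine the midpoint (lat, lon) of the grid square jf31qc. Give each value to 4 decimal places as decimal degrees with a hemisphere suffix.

Field J=9, F=5: +9·20° lon, +5·10° lat → SW at lon 0°, lat -40°.
Square 3, 1: +3·2° lon, +1·1° lat → SW at lon 6°, lat -39°.
Subsquare q=16, c=2: +16·0.0833333° lon, +2·0.0416667° lat → SW at lon 7.33333°, lat -38.9167°.
Cell spans 0.0833333° lon × 0.0416667° lat. Centre is SW corner plus half of each.
latitude 38.8958° S, longitude 7.3750° E.

38.8958° S, 7.3750° E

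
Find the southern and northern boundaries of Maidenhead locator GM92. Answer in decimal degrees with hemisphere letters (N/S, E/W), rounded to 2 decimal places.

32.00° N, 33.00° N

Field G=6, M=12: +6·20° lon, +12·10° lat → SW at lon -60°, lat 30°.
Square 9, 2: +9·2° lon, +2·1° lat → SW at lon -42°, lat 32°.
Cell spans 2° lon × 1° lat.
south 32.00° N, north 33.00° N.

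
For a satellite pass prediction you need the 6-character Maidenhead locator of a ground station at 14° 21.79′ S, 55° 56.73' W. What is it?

Offset from 180°W / 90°S: lon 124.0545°, lat 75.6368°.
Field (20°×10°, letters A–R): lon ⌊124.0545/20⌋ = 6 → G; lat ⌊75.6368/10⌋ = 7 → H.
Square (2°×1°, digits 0–9): lon ⌊4.0545/2⌋ = 2; lat ⌊5.6368/1⌋ = 5.
Subsquare (5′×2.5′, letters a–x): lon ⌊0.0545/0.0833333⌋ = 0 → a; lat ⌊0.6368/0.0416667⌋ = 15 → p.

GH25ap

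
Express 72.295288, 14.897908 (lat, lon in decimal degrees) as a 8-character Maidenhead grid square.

JQ72kh70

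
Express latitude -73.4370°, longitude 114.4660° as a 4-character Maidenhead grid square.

OB76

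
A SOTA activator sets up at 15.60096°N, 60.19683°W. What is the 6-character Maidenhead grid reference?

Add 180° to longitude and 90° to latitude: 119.8032, 105.6010.
Field: 119.8032/20 → 5 → F, 105.6010/10 → 10 → K; chars FK.
Square: 19.8032/2 → 9, 5.6010/1 → 5; chars 95.
Subsquare: 1.8032/0.0833333 → 21 → v, 0.6010/0.0416667 → 14 → o; chars vo.

FK95vo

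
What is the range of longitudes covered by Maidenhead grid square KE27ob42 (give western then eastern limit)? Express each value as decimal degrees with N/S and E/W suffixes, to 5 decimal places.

Field K=10, E=4: +10·20° lon, +4·10° lat → SW at lon 20°, lat -50°.
Square 2, 7: +2·2° lon, +7·1° lat → SW at lon 24°, lat -43°.
Subsquare o=14, b=1: +14·0.0833333° lon, +1·0.0416667° lat → SW at lon 25.1667°, lat -42.9583°.
Extended square 4, 2: +4·0.00833333° lon, +2·0.00416667° lat → SW at lon 25.2°, lat -42.95°.
Cell spans 0.00833333° lon × 0.00416667° lat.
west 25.20000° E, east 25.20833° E.

25.20000° E, 25.20833° E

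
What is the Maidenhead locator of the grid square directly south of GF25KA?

GF24kx

Latitude subsquare a = 0; −1 → -1, wraps to 23 = x, carry into square.
Latitude square 5; −1 → 4.
The longitude characters are unchanged.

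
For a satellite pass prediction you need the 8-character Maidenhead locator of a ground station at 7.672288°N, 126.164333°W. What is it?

Offset from 180°W / 90°S: lon 53.83567°, lat 97.67229°.
Field (20°×10°, letters A–R): lon ⌊53.83567/20⌋ = 2 → C; lat ⌊97.67229/10⌋ = 9 → J.
Square (2°×1°, digits 0–9): lon ⌊13.83567/2⌋ = 6; lat ⌊7.67229/1⌋ = 7.
Subsquare (5′×2.5′, letters a–x): lon ⌊1.83567/0.0833333⌋ = 22 → w; lat ⌊0.67229/0.0416667⌋ = 16 → q.
Extended square (30″×15″, digits 0–9): lon ⌊0.00233/0.00833333⌋ = 0; lat ⌊0.00562/0.00416667⌋ = 1.

CJ67wq01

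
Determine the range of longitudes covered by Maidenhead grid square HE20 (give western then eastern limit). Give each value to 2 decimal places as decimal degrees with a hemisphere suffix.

Field H=7, E=4: +7·20° lon, +4·10° lat → SW at lon -40°, lat -50°.
Square 2, 0: +2·2° lon, +0·1° lat → SW at lon -36°, lat -50°.
Cell spans 2° lon × 1° lat.
west 36.00° W, east 34.00° W.

36.00° W, 34.00° W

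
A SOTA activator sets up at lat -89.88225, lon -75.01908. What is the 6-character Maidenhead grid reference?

FA20lc

Add 180° to longitude and 90° to latitude: 104.9809, 0.1178.
Field: lon ⌊104.9809/20⌋ = 5 → F; lat ⌊0.1178/10⌋ = 0 → A.
Square: lon ⌊4.9809/2⌋ = 2; lat ⌊0.1178/1⌋ = 0.
Subsquare: lon ⌊0.9809/0.0833333⌋ = 11 → l; lat ⌊0.1178/0.0416667⌋ = 2 → c.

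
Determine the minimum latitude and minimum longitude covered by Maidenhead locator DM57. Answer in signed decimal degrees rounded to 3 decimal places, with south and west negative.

Field D=3, M=12: +3·20° lon, +12·10° lat → SW at lon -120°, lat 30°.
Square 5, 7: +5·2° lon, +7·1° lat → SW at lon -110°, lat 37°.
latitude 37.000, longitude -110.000.

37.000, -110.000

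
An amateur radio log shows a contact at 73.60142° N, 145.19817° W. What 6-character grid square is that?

BQ73jo

Shift to the Maidenhead origin (180°W, 90°S): lon 34.8018, lat 163.6014.
Field: 34.8018/20 → 1 → B, 163.6014/10 → 16 → Q; chars BQ.
Square: 14.8018/2 → 7, 3.6014/1 → 3; chars 73.
Subsquare: 0.8018/0.0833333 → 9 → j, 0.6014/0.0416667 → 14 → o; chars jo.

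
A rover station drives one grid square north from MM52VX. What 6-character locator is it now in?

Latitude subsquare x = 23; +1 → 24, wraps to 0 = a, carry into square.
Latitude square 2; +1 → 3.
The longitude characters are unchanged.

MM53va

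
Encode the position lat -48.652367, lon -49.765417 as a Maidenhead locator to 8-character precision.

Shift to the Maidenhead origin (180°W, 90°S): lon 130.23458, lat 41.34763.
Field: lon ⌊130.23458/20⌋ = 6 → G; lat ⌊41.34763/10⌋ = 4 → E.
Square: lon ⌊10.23458/2⌋ = 5; lat ⌊1.34763/1⌋ = 1.
Subsquare: lon ⌊0.23458/0.0833333⌋ = 2 → c; lat ⌊0.34763/0.0416667⌋ = 8 → i.
Extended square: lon ⌊0.06792/0.00833333⌋ = 8; lat ⌊0.01430/0.00416667⌋ = 3.

GE51ci83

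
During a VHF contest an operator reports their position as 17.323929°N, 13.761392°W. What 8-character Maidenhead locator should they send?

IK37ch87

Add 180° to longitude and 90° to latitude: 166.23861, 107.32393.
Field (20°×10°, letters A–R): lon ⌊166.23861/20⌋ = 8 → I; lat ⌊107.32393/10⌋ = 10 → K.
Square (2°×1°, digits 0–9): lon ⌊6.23861/2⌋ = 3; lat ⌊7.32393/1⌋ = 7.
Subsquare (5′×2.5′, letters a–x): lon ⌊0.23861/0.0833333⌋ = 2 → c; lat ⌊0.32393/0.0416667⌋ = 7 → h.
Extended square (30″×15″, digits 0–9): lon ⌊0.07194/0.00833333⌋ = 8; lat ⌊0.03226/0.00416667⌋ = 7.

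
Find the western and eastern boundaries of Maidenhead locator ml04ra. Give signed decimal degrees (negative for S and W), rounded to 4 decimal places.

Field M=12, L=11: +12·20° lon, +11·10° lat → SW at lon 60°, lat 20°.
Square 0, 4: +0·2° lon, +4·1° lat → SW at lon 60°, lat 24°.
Subsquare r=17, a=0: +17·0.0833333° lon, +0·0.0416667° lat → SW at lon 61.4167°, lat 24°.
Cell spans 0.0833333° lon × 0.0416667° lat.
west 61.4167, east 61.5000.

61.4167, 61.5000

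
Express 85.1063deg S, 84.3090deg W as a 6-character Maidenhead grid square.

EA74uv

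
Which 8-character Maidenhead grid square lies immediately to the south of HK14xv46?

HK14xv45

Latitude extended square 6; −1 → 5.
The longitude characters are unchanged.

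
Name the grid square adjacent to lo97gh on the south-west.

LO97fg

Longitude subsquare g = 6; −1 → 5 = f.
Latitude subsquare h = 7; −1 → 6 = g.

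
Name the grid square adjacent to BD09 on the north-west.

Longitude square 0; −1 → -1, wraps to 9, carry into field.
Longitude field B = 1; −1 → 0 = A.
Latitude square 9; +1 → 10, wraps to 0, carry into field.
Latitude field D = 3; +1 → 4 = E.

AE90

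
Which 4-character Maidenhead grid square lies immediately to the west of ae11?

AE01

Longitude square 1; −1 → 0.
The latitude characters are unchanged.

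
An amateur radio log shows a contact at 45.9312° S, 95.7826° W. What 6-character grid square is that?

Add 180° to longitude and 90° to latitude: 84.2174, 44.0688.
Field (20°×10°, letters A–R): lon ⌊84.2174/20⌋ = 4 → E; lat ⌊44.0688/10⌋ = 4 → E.
Square (2°×1°, digits 0–9): lon ⌊4.2174/2⌋ = 2; lat ⌊4.0688/1⌋ = 4.
Subsquare (5′×2.5′, letters a–x): lon ⌊0.2174/0.0833333⌋ = 2 → c; lat ⌊0.0688/0.0416667⌋ = 1 → b.

EE24cb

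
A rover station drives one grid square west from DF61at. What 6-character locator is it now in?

DF51xt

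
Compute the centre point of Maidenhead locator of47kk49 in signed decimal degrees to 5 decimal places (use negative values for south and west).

-32.54375, 108.87083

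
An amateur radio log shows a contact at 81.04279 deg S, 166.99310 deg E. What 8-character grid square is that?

RA38lw99

Offset from 180°W / 90°S: lon 346.99310°, lat 8.95721°.
Field: 346.99310/20 → 17 → R, 8.95721/10 → 0 → A; chars RA.
Square: 6.99310/2 → 3, 8.95721/1 → 8; chars 38.
Subsquare: 0.99310/0.0833333 → 11 → l, 0.95721/0.0416667 → 22 → w; chars lw.
Extended square: 0.07643/0.00833333 → 9, 0.04054/0.00416667 → 9; chars 99.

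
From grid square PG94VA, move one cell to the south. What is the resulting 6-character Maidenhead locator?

PG93vx

Latitude subsquare a = 0; −1 → -1, wraps to 23 = x, carry into square.
Latitude square 4; −1 → 3.
The longitude characters are unchanged.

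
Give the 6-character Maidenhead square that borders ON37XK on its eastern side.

Longitude subsquare x = 23; +1 → 24, wraps to 0 = a, carry into square.
Longitude square 3; +1 → 4.
The latitude characters are unchanged.

ON47ak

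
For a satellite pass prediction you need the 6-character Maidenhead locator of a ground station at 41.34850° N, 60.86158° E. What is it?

MN01ki

Offset from 180°W / 90°S: lon 240.8616°, lat 131.3485°.
Field (20°×10°, letters A–R): 240.8616/20 → 12 → M, 131.3485/10 → 13 → N; chars MN.
Square (2°×1°, digits 0–9): 0.8616/2 → 0, 1.3485/1 → 1; chars 01.
Subsquare (5′×2.5′, letters a–x): 0.8616/0.0833333 → 10 → k, 0.3485/0.0416667 → 8 → i; chars ki.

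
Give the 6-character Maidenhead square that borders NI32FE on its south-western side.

NI32ed

Longitude subsquare f = 5; −1 → 4 = e.
Latitude subsquare e = 4; −1 → 3 = d.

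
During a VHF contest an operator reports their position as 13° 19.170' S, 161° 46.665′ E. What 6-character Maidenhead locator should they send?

Add 180° to longitude and 90° to latitude: 341.7777, 76.6805.
Field: 341.7777/20 → 17 → R, 76.6805/10 → 7 → H; chars RH.
Square: 1.7777/2 → 0, 6.6805/1 → 6; chars 06.
Subsquare: 1.7777/0.0833333 → 21 → v, 0.6805/0.0416667 → 16 → q; chars vq.

RH06vq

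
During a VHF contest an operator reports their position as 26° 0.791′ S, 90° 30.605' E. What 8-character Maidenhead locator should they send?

NG53gx16

Offset from 180°W / 90°S: lon 270.51008°, lat 63.98682°.
Field: lon ⌊270.51008/20⌋ = 13 → N; lat ⌊63.98682/10⌋ = 6 → G.
Square: lon ⌊10.51008/2⌋ = 5; lat ⌊3.98682/1⌋ = 3.
Subsquare: lon ⌊0.51008/0.0833333⌋ = 6 → g; lat ⌊0.98682/0.0416667⌋ = 23 → x.
Extended square: lon ⌊0.01008/0.00833333⌋ = 1; lat ⌊0.02848/0.00416667⌋ = 6.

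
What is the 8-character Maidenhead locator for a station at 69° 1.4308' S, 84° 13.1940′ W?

Shift to the Maidenhead origin (180°W, 90°S): lon 95.78010, lat 20.97615.
Field: 95.78010/20 → 4 → E, 20.97615/10 → 2 → C; chars EC.
Square: 15.78010/2 → 7, 0.97615/1 → 0; chars 70.
Subsquare: 1.78010/0.0833333 → 21 → v, 0.97615/0.0416667 → 23 → x; chars vx.
Extended square: 0.03010/0.00833333 → 3, 0.01782/0.00416667 → 4; chars 34.

EC70vx34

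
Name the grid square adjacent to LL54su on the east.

LL54tu

Longitude subsquare s = 18; +1 → 19 = t.
The latitude characters are unchanged.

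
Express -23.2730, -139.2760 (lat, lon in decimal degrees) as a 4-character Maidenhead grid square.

CG06

Shift to the Maidenhead origin (180°W, 90°S): lon 40.72, lat 66.73.
Field (20°×10°, letters A–R): 40.72/20 → 2 → C, 66.73/10 → 6 → G; chars CG.
Square (2°×1°, digits 0–9): 0.72/2 → 0, 6.73/1 → 6; chars 06.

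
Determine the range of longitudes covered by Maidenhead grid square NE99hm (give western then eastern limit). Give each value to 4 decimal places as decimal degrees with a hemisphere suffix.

Field N=13, E=4: +13·20° lon, +4·10° lat → SW at lon 80°, lat -50°.
Square 9, 9: +9·2° lon, +9·1° lat → SW at lon 98°, lat -41°.
Subsquare h=7, m=12: +7·0.0833333° lon, +12·0.0416667° lat → SW at lon 98.5833°, lat -40.5°.
Cell spans 0.0833333° lon × 0.0416667° lat.
west 98.5833° E, east 98.6667° E.

98.5833° E, 98.6667° E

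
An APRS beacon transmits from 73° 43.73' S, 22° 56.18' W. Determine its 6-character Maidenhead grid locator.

HB86mg

Shift to the Maidenhead origin (180°W, 90°S): lon 157.0637, lat 16.2712.
Field: 157.0637/20 → 7 → H, 16.2712/10 → 1 → B; chars HB.
Square: 17.0637/2 → 8, 6.2712/1 → 6; chars 86.
Subsquare: 1.0637/0.0833333 → 12 → m, 0.2712/0.0416667 → 6 → g; chars mg.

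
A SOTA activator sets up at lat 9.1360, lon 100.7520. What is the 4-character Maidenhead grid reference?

OJ09

Add 180° to longitude and 90° to latitude: 280.75, 99.14.
Field (20°×10°, letters A–R): lon ⌊280.75/20⌋ = 14 → O; lat ⌊99.14/10⌋ = 9 → J.
Square (2°×1°, digits 0–9): lon ⌊0.75/2⌋ = 0; lat ⌊9.14/1⌋ = 9.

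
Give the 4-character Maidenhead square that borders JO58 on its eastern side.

Longitude square 5; +1 → 6.
The latitude characters are unchanged.

JO68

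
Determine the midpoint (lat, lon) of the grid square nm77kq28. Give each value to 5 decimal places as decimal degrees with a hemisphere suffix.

Field N=13, M=12: +13·20° lon, +12·10° lat → SW at lon 80°, lat 30°.
Square 7, 7: +7·2° lon, +7·1° lat → SW at lon 94°, lat 37°.
Subsquare k=10, q=16: +10·0.0833333° lon, +16·0.0416667° lat → SW at lon 94.8333°, lat 37.6667°.
Extended square 2, 8: +2·0.00833333° lon, +8·0.00416667° lat → SW at lon 94.85°, lat 37.7°.
Cell spans 0.00833333° lon × 0.00416667° lat. Centre is SW corner plus half of each.
latitude 37.70208° N, longitude 94.85417° E.

37.70208° N, 94.85417° E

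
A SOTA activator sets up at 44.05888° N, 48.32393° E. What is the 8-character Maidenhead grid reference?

LN44db84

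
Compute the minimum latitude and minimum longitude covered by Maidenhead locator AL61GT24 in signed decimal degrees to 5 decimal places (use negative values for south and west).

21.80833, -167.48333

Field A=0, L=11: +0·20° lon, +11·10° lat → SW at lon -180°, lat 20°.
Square 6, 1: +6·2° lon, +1·1° lat → SW at lon -168°, lat 21°.
Subsquare g=6, t=19: +6·0.0833333° lon, +19·0.0416667° lat → SW at lon -167.5°, lat 21.7917°.
Extended square 2, 4: +2·0.00833333° lon, +4·0.00416667° lat → SW at lon -167.483°, lat 21.8083°.
latitude 21.80833, longitude -167.48333.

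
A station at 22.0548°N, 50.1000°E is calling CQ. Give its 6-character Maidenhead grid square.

LL52bb

Add 180° to longitude and 90° to latitude: 230.1000, 112.0548.
Field: lon ⌊230.1000/20⌋ = 11 → L; lat ⌊112.0548/10⌋ = 11 → L.
Square: lon ⌊10.1000/2⌋ = 5; lat ⌊2.0548/1⌋ = 2.
Subsquare: lon ⌊0.1000/0.0833333⌋ = 1 → b; lat ⌊0.0548/0.0416667⌋ = 1 → b.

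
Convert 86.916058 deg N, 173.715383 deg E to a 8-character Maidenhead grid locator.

Offset from 180°W / 90°S: lon 353.71538°, lat 176.91606°.
Field (20°×10°, letters A–R): 353.71538/20 → 17 → R, 176.91606/10 → 17 → R; chars RR.
Square (2°×1°, digits 0–9): 13.71538/2 → 6, 6.91606/1 → 6; chars 66.
Subsquare (5′×2.5′, letters a–x): 1.71538/0.0833333 → 20 → u, 0.91606/0.0416667 → 21 → v; chars uv.
Extended square (30″×15″, digits 0–9): 0.04872/0.00833333 → 5, 0.04106/0.00416667 → 9; chars 59.

RR66uv59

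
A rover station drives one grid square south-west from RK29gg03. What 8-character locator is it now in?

RK29fg92

Longitude extended square 0; −1 → -1, wraps to 9, carry into subsquare.
Longitude subsquare g = 6; −1 → 5 = f.
Latitude extended square 3; −1 → 2.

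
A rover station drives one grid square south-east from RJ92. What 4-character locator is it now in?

AJ01

Longitude square 9; +1 → 10, wraps to 0, carry into field.
Longitude field R = 17; +1 → 18, wraps to 0 = A, wrapping around the antimeridian.
Latitude square 2; −1 → 1.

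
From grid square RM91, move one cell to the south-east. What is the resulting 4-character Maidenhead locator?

AM00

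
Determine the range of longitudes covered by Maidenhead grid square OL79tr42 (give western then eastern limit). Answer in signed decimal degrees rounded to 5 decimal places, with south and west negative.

115.61667, 115.62500

Field O=14, L=11: +14·20° lon, +11·10° lat → SW at lon 100°, lat 20°.
Square 7, 9: +7·2° lon, +9·1° lat → SW at lon 114°, lat 29°.
Subsquare t=19, r=17: +19·0.0833333° lon, +17·0.0416667° lat → SW at lon 115.583°, lat 29.7083°.
Extended square 4, 2: +4·0.00833333° lon, +2·0.00416667° lat → SW at lon 115.617°, lat 29.7167°.
Cell spans 0.00833333° lon × 0.00416667° lat.
west 115.61667, east 115.62500.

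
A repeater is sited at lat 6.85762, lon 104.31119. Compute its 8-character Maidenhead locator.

Offset from 180°W / 90°S: lon 284.31119°, lat 96.85762°.
Field: 284.31119/20 → 14 → O, 96.85762/10 → 9 → J; chars OJ.
Square: 4.31119/2 → 2, 6.85762/1 → 6; chars 26.
Subsquare: 0.31119/0.0833333 → 3 → d, 0.85762/0.0416667 → 20 → u; chars du.
Extended square: 0.06119/0.00833333 → 7, 0.02429/0.00416667 → 5; chars 75.

OJ26du75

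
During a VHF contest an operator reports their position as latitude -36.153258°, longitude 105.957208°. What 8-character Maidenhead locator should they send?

Shift to the Maidenhead origin (180°W, 90°S): lon 285.95721, lat 53.84674.
Field: 285.95721/20 → 14 → O, 53.84674/10 → 5 → F; chars OF.
Square: 5.95721/2 → 2, 3.84674/1 → 3; chars 23.
Subsquare: 1.95721/0.0833333 → 23 → x, 0.84674/0.0416667 → 20 → u; chars xu.
Extended square: 0.04054/0.00833333 → 4, 0.01341/0.00416667 → 3; chars 43.

OF23xu43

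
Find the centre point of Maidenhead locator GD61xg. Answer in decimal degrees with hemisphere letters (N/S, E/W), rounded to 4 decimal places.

Field G=6, D=3: +6·20° lon, +3·10° lat → SW at lon -60°, lat -60°.
Square 6, 1: +6·2° lon, +1·1° lat → SW at lon -48°, lat -59°.
Subsquare x=23, g=6: +23·0.0833333° lon, +6·0.0416667° lat → SW at lon -46.0833°, lat -58.75°.
Cell spans 0.0833333° lon × 0.0416667° lat. Centre is SW corner plus half of each.
latitude 58.7292° S, longitude 46.0417° W.

58.7292° S, 46.0417° W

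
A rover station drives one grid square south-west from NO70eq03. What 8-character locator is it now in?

NO70dq92

Longitude extended square 0; −1 → -1, wraps to 9, carry into subsquare.
Longitude subsquare e = 4; −1 → 3 = d.
Latitude extended square 3; −1 → 2.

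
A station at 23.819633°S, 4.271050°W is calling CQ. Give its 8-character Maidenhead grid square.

Offset from 180°W / 90°S: lon 175.72895°, lat 66.18037°.
Field: 175.72895/20 → 8 → I, 66.18037/10 → 6 → G; chars IG.
Square: 15.72895/2 → 7, 6.18037/1 → 6; chars 76.
Subsquare: 1.72895/0.0833333 → 20 → u, 0.18037/0.0416667 → 4 → e; chars ue.
Extended square: 0.06228/0.00833333 → 7, 0.01370/0.00416667 → 3; chars 73.

IG76ue73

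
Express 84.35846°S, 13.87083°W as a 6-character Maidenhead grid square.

Offset from 180°W / 90°S: lon 166.1292°, lat 5.6415°.
Field (20°×10°, letters A–R): 166.1292/20 → 8 → I, 5.6415/10 → 0 → A; chars IA.
Square (2°×1°, digits 0–9): 6.1292/2 → 3, 5.6415/1 → 5; chars 35.
Subsquare (5′×2.5′, letters a–x): 0.1292/0.0833333 → 1 → b, 0.6415/0.0416667 → 15 → p; chars bp.

IA35bp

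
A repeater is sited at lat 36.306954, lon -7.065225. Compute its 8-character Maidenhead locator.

Add 180° to longitude and 90° to latitude: 172.93478, 126.30695.
Field: lon ⌊172.93478/20⌋ = 8 → I; lat ⌊126.30695/10⌋ = 12 → M.
Square: lon ⌊12.93478/2⌋ = 6; lat ⌊6.30695/1⌋ = 6.
Subsquare: lon ⌊0.93478/0.0833333⌋ = 11 → l; lat ⌊0.30695/0.0416667⌋ = 7 → h.
Extended square: lon ⌊0.01811/0.00833333⌋ = 2; lat ⌊0.01529/0.00416667⌋ = 3.

IM66lh23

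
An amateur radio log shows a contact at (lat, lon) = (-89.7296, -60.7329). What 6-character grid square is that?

FA90pg

Offset from 180°W / 90°S: lon 119.2671°, lat 0.2704°.
Field (20°×10°, letters A–R): 119.2671/20 → 5 → F, 0.2704/10 → 0 → A; chars FA.
Square (2°×1°, digits 0–9): 19.2671/2 → 9, 0.2704/1 → 0; chars 90.
Subsquare (5′×2.5′, letters a–x): 1.2671/0.0833333 → 15 → p, 0.2704/0.0416667 → 6 → g; chars pg.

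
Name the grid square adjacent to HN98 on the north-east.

IN09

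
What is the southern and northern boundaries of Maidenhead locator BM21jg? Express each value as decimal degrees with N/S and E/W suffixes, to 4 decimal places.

31.2500° N, 31.2917° N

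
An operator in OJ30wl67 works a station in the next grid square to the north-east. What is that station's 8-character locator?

Longitude extended square 6; +1 → 7.
Latitude extended square 7; +1 → 8.

OJ30wl78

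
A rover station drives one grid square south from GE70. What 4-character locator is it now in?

GD79

Latitude square 0; −1 → -1, wraps to 9, carry into field.
Latitude field E = 4; −1 → 3 = D.
The longitude characters are unchanged.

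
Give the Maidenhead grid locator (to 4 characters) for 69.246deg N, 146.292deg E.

Offset from 180°W / 90°S: lon 326.29°, lat 159.25°.
Field (20°×10°, letters A–R): lon ⌊326.29/20⌋ = 16 → Q; lat ⌊159.25/10⌋ = 15 → P.
Square (2°×1°, digits 0–9): lon ⌊6.29/2⌋ = 3; lat ⌊9.25/1⌋ = 9.

QP39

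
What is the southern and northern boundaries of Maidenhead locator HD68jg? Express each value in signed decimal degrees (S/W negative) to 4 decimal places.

-51.7500, -51.7083

Field H=7, D=3: +7·20° lon, +3·10° lat → SW at lon -40°, lat -60°.
Square 6, 8: +6·2° lon, +8·1° lat → SW at lon -28°, lat -52°.
Subsquare j=9, g=6: +9·0.0833333° lon, +6·0.0416667° lat → SW at lon -27.25°, lat -51.75°.
Cell spans 0.0833333° lon × 0.0416667° lat.
south -51.7500, north -51.7083.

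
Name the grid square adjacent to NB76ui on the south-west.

NB76th

Longitude subsquare u = 20; −1 → 19 = t.
Latitude subsquare i = 8; −1 → 7 = h.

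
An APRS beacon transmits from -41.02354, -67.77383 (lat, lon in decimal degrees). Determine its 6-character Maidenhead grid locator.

Offset from 180°W / 90°S: lon 112.2262°, lat 48.9765°.
Field: 112.2262/20 → 5 → F, 48.9765/10 → 4 → E; chars FE.
Square: 12.2262/2 → 6, 8.9765/1 → 8; chars 68.
Subsquare: 0.2262/0.0833333 → 2 → c, 0.9765/0.0416667 → 23 → x; chars cx.

FE68cx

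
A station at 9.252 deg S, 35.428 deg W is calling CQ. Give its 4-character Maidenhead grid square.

Shift to the Maidenhead origin (180°W, 90°S): lon 144.57, lat 80.75.
Field: 144.57/20 → 7 → H, 80.75/10 → 8 → I; chars HI.
Square: 4.57/2 → 2, 0.75/1 → 0; chars 20.

HI20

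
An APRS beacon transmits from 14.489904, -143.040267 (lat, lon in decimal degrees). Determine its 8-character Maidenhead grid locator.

Add 180° to longitude and 90° to latitude: 36.95973, 104.48990.
Field: 36.95973/20 → 1 → B, 104.48990/10 → 10 → K; chars BK.
Square: 16.95973/2 → 8, 4.48990/1 → 4; chars 84.
Subsquare: 0.95973/0.0833333 → 11 → l, 0.48990/0.0416667 → 11 → l; chars ll.
Extended square: 0.04307/0.00833333 → 5, 0.03157/0.00416667 → 7; chars 57.

BK84ll57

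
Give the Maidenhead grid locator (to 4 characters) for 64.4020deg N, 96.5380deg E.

NP84

Offset from 180°W / 90°S: lon 276.54°, lat 154.40°.
Field: 276.54/20 → 13 → N, 154.40/10 → 15 → P; chars NP.
Square: 16.54/2 → 8, 4.40/1 → 4; chars 84.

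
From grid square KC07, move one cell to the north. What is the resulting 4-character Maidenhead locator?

Latitude square 7; +1 → 8.
The longitude characters are unchanged.

KC08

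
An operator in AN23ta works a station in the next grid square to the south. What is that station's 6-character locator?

AN22tx

Latitude subsquare a = 0; −1 → -1, wraps to 23 = x, carry into square.
Latitude square 3; −1 → 2.
The longitude characters are unchanged.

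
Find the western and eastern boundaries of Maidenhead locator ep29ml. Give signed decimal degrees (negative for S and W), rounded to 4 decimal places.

-95.0000, -94.9167

Field E=4, P=15: +4·20° lon, +15·10° lat → SW at lon -100°, lat 60°.
Square 2, 9: +2·2° lon, +9·1° lat → SW at lon -96°, lat 69°.
Subsquare m=12, l=11: +12·0.0833333° lon, +11·0.0416667° lat → SW at lon -95°, lat 69.4583°.
Cell spans 0.0833333° lon × 0.0416667° lat.
west -95.0000, east -94.9167.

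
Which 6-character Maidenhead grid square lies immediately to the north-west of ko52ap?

Longitude subsquare a = 0; −1 → -1, wraps to 23 = x, carry into square.
Longitude square 5; −1 → 4.
Latitude subsquare p = 15; +1 → 16 = q.

KO42xq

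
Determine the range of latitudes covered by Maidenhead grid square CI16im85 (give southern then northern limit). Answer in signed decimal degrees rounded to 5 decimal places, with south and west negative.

Field C=2, I=8: +2·20° lon, +8·10° lat → SW at lon -140°, lat -10°.
Square 1, 6: +1·2° lon, +6·1° lat → SW at lon -138°, lat -4°.
Subsquare i=8, m=12: +8·0.0833333° lon, +12·0.0416667° lat → SW at lon -137.333°, lat -3.5°.
Extended square 8, 5: +8·0.00833333° lon, +5·0.00416667° lat → SW at lon -137.267°, lat -3.47917°.
Cell spans 0.00833333° lon × 0.00416667° lat.
south -3.47917, north -3.47500.

-3.47917, -3.47500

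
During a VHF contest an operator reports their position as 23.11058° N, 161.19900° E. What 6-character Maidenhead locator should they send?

Add 180° to longitude and 90° to latitude: 341.1990, 113.1106.
Field: lon ⌊341.1990/20⌋ = 17 → R; lat ⌊113.1106/10⌋ = 11 → L.
Square: lon ⌊1.1990/2⌋ = 0; lat ⌊3.1106/1⌋ = 3.
Subsquare: lon ⌊1.1990/0.0833333⌋ = 14 → o; lat ⌊0.1106/0.0416667⌋ = 2 → c.

RL03oc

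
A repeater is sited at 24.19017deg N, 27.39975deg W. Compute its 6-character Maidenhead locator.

HL64he

Offset from 180°W / 90°S: lon 152.6002°, lat 114.1902°.
Field: 152.6002/20 → 7 → H, 114.1902/10 → 11 → L; chars HL.
Square: 12.6002/2 → 6, 4.1902/1 → 4; chars 64.
Subsquare: 0.6002/0.0833333 → 7 → h, 0.1902/0.0416667 → 4 → e; chars he.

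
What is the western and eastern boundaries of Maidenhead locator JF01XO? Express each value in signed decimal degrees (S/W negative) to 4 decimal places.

Field J=9, F=5: +9·20° lon, +5·10° lat → SW at lon 0°, lat -40°.
Square 0, 1: +0·2° lon, +1·1° lat → SW at lon 0°, lat -39°.
Subsquare x=23, o=14: +23·0.0833333° lon, +14·0.0416667° lat → SW at lon 1.91667°, lat -38.4167°.
Cell spans 0.0833333° lon × 0.0416667° lat.
west 1.9167, east 2.0000.

1.9167, 2.0000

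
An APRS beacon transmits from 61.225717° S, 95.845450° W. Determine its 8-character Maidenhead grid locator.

EC28bs85

Shift to the Maidenhead origin (180°W, 90°S): lon 84.15455, lat 28.77428.
Field (20°×10°, letters A–R): 84.15455/20 → 4 → E, 28.77428/10 → 2 → C; chars EC.
Square (2°×1°, digits 0–9): 4.15455/2 → 2, 8.77428/1 → 8; chars 28.
Subsquare (5′×2.5′, letters a–x): 0.15455/0.0833333 → 1 → b, 0.77428/0.0416667 → 18 → s; chars bs.
Extended square (30″×15″, digits 0–9): 0.07122/0.00833333 → 8, 0.02428/0.00416667 → 5; chars 85.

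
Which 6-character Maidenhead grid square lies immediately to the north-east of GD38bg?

GD38ch

Longitude subsquare b = 1; +1 → 2 = c.
Latitude subsquare g = 6; +1 → 7 = h.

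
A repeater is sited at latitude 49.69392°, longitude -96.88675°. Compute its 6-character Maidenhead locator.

Add 180° to longitude and 90° to latitude: 83.1132, 139.6939.
Field (20°×10°, letters A–R): 83.1132/20 → 4 → E, 139.6939/10 → 13 → N; chars EN.
Square (2°×1°, digits 0–9): 3.1132/2 → 1, 9.6939/1 → 9; chars 19.
Subsquare (5′×2.5′, letters a–x): 1.1132/0.0833333 → 13 → n, 0.6939/0.0416667 → 16 → q; chars nq.

EN19nq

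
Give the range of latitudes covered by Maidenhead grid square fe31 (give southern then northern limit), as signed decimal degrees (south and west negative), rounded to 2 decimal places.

-49.00, -48.00

Field F=5, E=4: +5·20° lon, +4·10° lat → SW at lon -80°, lat -50°.
Square 3, 1: +3·2° lon, +1·1° lat → SW at lon -74°, lat -49°.
Cell spans 2° lon × 1° lat.
south -49.00, north -48.00.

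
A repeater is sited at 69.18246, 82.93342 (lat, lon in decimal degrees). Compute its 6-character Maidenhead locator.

Add 180° to longitude and 90° to latitude: 262.9334, 159.1825.
Field: 262.9334/20 → 13 → N, 159.1825/10 → 15 → P; chars NP.
Square: 2.9334/2 → 1, 9.1825/1 → 9; chars 19.
Subsquare: 0.9334/0.0833333 → 11 → l, 0.1825/0.0416667 → 4 → e; chars le.

NP19le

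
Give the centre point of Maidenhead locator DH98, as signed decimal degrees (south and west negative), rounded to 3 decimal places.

-11.500, -101.000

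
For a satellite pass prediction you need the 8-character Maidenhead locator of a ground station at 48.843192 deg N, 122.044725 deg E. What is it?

PN18au52

Add 180° to longitude and 90° to latitude: 302.04472, 138.84319.
Field: 302.04472/20 → 15 → P, 138.84319/10 → 13 → N; chars PN.
Square: 2.04472/2 → 1, 8.84319/1 → 8; chars 18.
Subsquare: 0.04472/0.0833333 → 0 → a, 0.84319/0.0416667 → 20 → u; chars au.
Extended square: 0.04472/0.00833333 → 5, 0.00986/0.00416667 → 2; chars 52.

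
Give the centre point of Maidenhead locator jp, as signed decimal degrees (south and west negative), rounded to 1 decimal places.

Field J=9, P=15: +9·20° lon, +15·10° lat → SW at lon 0°, lat 60°.
Cell spans 20° lon × 10° lat. Centre is SW corner plus half of each.
latitude 65.0, longitude 10.0.

65.0, 10.0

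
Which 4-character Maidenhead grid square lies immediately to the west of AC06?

RC96

Longitude square 0; −1 → -1, wraps to 9, carry into field.
Longitude field A = 0; −1 → -1, wraps to 17 = R, wrapping around the antimeridian.
The latitude characters are unchanged.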